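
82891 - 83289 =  - 398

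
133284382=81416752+51867630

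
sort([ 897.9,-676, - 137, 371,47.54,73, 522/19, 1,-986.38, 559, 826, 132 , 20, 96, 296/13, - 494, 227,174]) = [-986.38,-676, - 494, - 137,1,20, 296/13, 522/19,47.54, 73,96, 132,174,227,371,559,826, 897.9]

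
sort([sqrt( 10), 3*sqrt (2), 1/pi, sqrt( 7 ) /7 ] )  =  [1/pi,sqrt ( 7) /7, sqrt ( 10 ),3*sqrt(2) ] 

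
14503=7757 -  - 6746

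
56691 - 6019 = 50672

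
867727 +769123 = 1636850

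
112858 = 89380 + 23478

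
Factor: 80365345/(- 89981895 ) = -16073069/17996379 = - 3^(-1)*19^1*845951^1*5998793^( - 1)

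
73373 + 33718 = 107091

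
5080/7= 5080/7= 725.71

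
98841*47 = 4645527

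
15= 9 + 6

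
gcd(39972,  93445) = 1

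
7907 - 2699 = 5208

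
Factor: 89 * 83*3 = 22161 =3^1*83^1*89^1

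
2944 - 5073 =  - 2129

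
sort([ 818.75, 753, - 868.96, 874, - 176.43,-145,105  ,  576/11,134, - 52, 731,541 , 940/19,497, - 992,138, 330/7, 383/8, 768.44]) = [ - 992, - 868.96, - 176.43,  -  145,-52, 330/7,383/8,940/19,  576/11,  105 , 134, 138,497, 541,731,753,768.44, 818.75 , 874]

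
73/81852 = 73/81852 = 0.00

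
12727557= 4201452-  - 8526105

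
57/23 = 57/23 = 2.48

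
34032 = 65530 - 31498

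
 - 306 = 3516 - 3822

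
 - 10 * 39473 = - 394730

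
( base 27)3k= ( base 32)35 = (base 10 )101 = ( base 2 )1100101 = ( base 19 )56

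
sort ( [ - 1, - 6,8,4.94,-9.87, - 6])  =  [ - 9.87, - 6, - 6 , - 1, 4.94,  8 ]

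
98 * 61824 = 6058752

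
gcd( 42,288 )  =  6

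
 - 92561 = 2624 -95185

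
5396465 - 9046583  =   - 3650118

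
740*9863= 7298620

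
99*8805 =871695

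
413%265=148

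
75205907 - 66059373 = 9146534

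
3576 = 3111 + 465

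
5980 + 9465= 15445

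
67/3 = 67/3 = 22.33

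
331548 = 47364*7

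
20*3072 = 61440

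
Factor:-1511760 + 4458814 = 2^1* 11^1 * 97^1*1381^1  =  2947054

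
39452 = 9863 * 4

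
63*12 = 756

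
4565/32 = 4565/32 = 142.66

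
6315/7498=6315/7498  =  0.84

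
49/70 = 7/10 = 0.70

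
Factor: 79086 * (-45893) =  - 2^1*3^1*7^2*269^1*45893^1   =  - 3629493798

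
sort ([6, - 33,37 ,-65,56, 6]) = [ - 65, - 33, 6,6,37, 56]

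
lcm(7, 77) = 77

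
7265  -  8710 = - 1445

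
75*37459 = 2809425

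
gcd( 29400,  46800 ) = 600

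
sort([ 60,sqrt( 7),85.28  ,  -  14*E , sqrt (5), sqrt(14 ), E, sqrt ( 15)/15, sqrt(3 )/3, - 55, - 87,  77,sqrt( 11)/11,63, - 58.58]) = [ - 87, - 58.58, - 55, - 14*E,sqrt (15 )/15, sqrt(11)/11, sqrt(3 ) /3, sqrt(5),sqrt(7),E,sqrt ( 14 ), 60, 63, 77,85.28] 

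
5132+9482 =14614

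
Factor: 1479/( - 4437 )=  - 3^( - 1 ) = - 1/3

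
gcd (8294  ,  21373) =319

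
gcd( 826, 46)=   2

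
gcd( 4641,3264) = 51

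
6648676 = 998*6662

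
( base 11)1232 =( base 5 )22413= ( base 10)1608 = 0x648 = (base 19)48C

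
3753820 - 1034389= 2719431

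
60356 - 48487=11869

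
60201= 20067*3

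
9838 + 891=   10729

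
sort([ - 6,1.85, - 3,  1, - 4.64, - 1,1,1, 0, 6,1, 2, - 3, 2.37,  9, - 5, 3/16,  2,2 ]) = [  -  6, - 5, - 4.64, - 3,  -  3, - 1,0,  3/16, 1,1, 1,  1, 1.85,  2, 2,2,2.37,6,9]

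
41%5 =1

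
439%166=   107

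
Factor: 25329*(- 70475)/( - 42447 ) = 5^2*2819^1*8443^1*14149^( - 1) = 595020425/14149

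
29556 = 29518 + 38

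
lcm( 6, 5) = 30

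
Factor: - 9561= - 3^1*3187^1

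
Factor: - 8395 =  - 5^1*23^1*73^1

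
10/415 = 2/83 = 0.02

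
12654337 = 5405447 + 7248890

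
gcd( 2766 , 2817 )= 3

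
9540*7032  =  67085280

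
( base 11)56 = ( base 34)1R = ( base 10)61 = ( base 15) 41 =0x3D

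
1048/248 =4 + 7/31 = 4.23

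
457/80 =5+57/80  =  5.71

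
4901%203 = 29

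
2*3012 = 6024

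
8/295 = 8/295 =0.03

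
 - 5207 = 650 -5857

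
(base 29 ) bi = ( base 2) 101010001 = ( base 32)ah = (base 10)337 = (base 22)f7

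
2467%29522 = 2467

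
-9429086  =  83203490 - 92632576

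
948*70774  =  67093752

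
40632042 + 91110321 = 131742363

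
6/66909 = 2/22303 = 0.00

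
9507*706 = 6711942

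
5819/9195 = 5819/9195 = 0.63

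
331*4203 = 1391193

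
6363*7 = 44541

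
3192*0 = 0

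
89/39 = 2 + 11/39 = 2.28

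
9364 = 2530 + 6834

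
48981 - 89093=-40112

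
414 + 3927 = 4341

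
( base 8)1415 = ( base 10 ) 781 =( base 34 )mx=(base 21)1g4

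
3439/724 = 19/4 =4.75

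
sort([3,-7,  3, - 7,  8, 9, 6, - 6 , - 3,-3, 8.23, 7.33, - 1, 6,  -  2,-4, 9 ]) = [ - 7, - 7, - 6, - 4, - 3, - 3,-2, - 1 , 3, 3, 6, 6 , 7.33, 8,8.23, 9,9 ] 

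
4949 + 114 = 5063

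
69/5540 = 69/5540 = 0.01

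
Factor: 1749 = 3^1*11^1*53^1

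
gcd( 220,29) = 1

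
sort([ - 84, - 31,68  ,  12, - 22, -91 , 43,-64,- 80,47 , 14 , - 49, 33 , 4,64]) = [ - 91, - 84,-80, - 64, - 49,  -  31, - 22 , 4,12,  14,33,43, 47, 64,68 ]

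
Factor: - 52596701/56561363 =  - 17^( - 1)* 61^1 * 227^( - 1 ) * 14657^ ( -1) * 862241^1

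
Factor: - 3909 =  - 3^1*1303^1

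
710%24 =14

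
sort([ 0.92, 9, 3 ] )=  [0.92, 3,9] 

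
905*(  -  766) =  - 693230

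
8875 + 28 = 8903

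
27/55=27/55 = 0.49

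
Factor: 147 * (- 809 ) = -3^1 *7^2 * 809^1 = -118923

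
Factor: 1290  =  2^1*3^1*5^1*43^1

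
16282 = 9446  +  6836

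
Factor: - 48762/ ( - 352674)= 43/311 = 43^1*311^ ( - 1)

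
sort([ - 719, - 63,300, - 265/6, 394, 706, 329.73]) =[ - 719 , - 63,  -  265/6, 300, 329.73,394,706 ] 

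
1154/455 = 2 + 244/455 = 2.54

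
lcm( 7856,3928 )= 7856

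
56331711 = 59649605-3317894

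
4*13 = 52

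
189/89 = 2 + 11/89 = 2.12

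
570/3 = 190= 190.00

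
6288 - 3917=2371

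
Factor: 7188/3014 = 3594/1507 = 2^1*3^1*11^(-1 )*137^(- 1)*599^1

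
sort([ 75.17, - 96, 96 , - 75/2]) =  [  -  96,  -  75/2, 75.17, 96 ] 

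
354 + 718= 1072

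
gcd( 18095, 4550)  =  35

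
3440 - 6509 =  - 3069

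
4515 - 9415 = -4900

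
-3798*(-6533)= 24812334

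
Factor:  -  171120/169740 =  - 124/123 = - 2^2*3^( - 1)*31^1*41^( - 1)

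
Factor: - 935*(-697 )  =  651695 = 5^1 * 11^1*17^2*41^1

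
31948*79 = 2523892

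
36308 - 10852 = 25456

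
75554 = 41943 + 33611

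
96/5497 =96/5497 = 0.02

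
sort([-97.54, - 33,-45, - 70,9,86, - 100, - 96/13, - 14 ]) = [ - 100, - 97.54,  -  70, - 45 , - 33, - 14, - 96/13,9, 86]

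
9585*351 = 3364335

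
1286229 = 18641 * 69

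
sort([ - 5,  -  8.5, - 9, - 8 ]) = [ - 9,- 8.5,-8, - 5]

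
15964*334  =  5331976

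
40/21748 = 10/5437= 0.00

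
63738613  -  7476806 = 56261807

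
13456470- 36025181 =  - 22568711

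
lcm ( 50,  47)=2350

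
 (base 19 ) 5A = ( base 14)77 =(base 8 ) 151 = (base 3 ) 10220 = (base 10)105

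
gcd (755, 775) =5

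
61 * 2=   122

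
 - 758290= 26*( - 29165)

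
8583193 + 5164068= 13747261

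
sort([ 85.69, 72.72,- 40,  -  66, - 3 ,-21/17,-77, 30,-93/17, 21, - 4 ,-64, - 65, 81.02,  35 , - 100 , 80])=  [-100, - 77,-66,  -  65,-64, - 40, - 93/17, - 4,  -  3,  -  21/17, 21, 30 , 35 , 72.72, 80, 81.02, 85.69 ] 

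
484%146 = 46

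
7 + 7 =14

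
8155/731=11 + 114/731 = 11.16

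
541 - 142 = 399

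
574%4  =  2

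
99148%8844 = 1864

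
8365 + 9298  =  17663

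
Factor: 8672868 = 2^2*3^2*240913^1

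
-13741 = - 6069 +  - 7672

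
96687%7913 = 1731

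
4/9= 4/9 = 0.44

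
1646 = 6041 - 4395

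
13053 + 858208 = 871261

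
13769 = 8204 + 5565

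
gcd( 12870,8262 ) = 18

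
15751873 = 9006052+6745821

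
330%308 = 22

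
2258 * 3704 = 8363632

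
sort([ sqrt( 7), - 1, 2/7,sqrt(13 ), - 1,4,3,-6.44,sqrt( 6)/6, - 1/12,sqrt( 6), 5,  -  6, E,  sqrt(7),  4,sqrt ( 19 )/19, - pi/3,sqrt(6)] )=[ - 6.44,-6, - pi/3, - 1, - 1, - 1/12,sqrt(19 ) /19,2/7 , sqrt( 6)/6,sqrt(6) , sqrt( 6),sqrt(7 ),sqrt(7 ), E, 3,sqrt(13 ),4, 4,5]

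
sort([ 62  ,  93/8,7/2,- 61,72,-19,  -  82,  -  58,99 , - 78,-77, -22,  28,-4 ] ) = [ - 82,  -  78, - 77,-61, - 58 , - 22, - 19,-4, 7/2,93/8,28, 62,72, 99]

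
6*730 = 4380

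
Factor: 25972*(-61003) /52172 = -43^1*53^1*151^1* 1151^1*13043^( - 1) = - 396092479/13043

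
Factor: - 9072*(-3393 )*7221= 2^4*3^7*7^1*13^1*29^2*83^1= 222271738416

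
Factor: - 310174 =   -  2^1*155087^1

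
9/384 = 3/128 = 0.02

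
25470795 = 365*69783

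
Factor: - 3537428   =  -2^2*17^1*52021^1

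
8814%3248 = 2318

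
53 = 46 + 7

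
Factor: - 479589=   -  3^1*11^1*14533^1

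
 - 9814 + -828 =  - 10642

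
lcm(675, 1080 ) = 5400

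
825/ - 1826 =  - 1  +  91/166 = - 0.45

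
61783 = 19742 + 42041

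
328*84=27552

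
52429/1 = 52429=52429.00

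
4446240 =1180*3768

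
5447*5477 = 29833219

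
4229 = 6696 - 2467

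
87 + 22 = 109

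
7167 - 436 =6731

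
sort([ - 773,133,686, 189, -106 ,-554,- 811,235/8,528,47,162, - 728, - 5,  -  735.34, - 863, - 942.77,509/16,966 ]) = [  -  942.77, - 863, - 811,-773, - 735.34, - 728,-554, - 106, - 5,235/8,509/16, 47 , 133,162,189,528,686,966 ]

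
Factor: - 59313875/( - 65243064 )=2^( - 3)*3^ ( - 1 )*5^3*83^1*5717^1 * 2718461^( - 1 ) 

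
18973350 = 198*95825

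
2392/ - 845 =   -  3 + 11/65= - 2.83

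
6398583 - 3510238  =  2888345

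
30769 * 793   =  24399817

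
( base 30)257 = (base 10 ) 1957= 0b11110100101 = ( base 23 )3G2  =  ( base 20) 4HH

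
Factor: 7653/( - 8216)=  - 2^( - 3 )*3^1*13^(-1)*79^ ( - 1)*2551^1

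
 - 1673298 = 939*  ( - 1782) 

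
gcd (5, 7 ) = 1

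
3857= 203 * 19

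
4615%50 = 15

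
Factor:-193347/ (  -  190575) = 3^2*  5^( - 2 )*11^( - 1)*31^1 = 279/275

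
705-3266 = -2561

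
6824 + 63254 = 70078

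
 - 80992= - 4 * 20248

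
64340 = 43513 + 20827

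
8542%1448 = 1302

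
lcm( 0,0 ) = 0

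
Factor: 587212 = 2^2 * 73^1*2011^1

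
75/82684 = 75/82684 = 0.00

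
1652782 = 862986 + 789796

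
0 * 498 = 0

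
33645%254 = 117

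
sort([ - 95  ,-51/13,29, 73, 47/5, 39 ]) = [ - 95, - 51/13,47/5, 29, 39,73]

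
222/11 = 222/11=20.18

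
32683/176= 185  +  123/176 =185.70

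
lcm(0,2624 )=0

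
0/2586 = 0 = 0.00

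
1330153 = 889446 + 440707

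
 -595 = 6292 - 6887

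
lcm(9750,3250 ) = 9750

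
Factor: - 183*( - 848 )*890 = 2^5*3^1*5^1 * 53^1*61^1 * 89^1 = 138113760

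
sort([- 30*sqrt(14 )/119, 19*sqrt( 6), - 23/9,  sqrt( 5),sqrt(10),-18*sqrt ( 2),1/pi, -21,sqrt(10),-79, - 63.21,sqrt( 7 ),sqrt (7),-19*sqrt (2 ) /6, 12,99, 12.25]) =[ - 79 , - 63.21, - 18*sqrt(2), - 21, - 19*sqrt( 2)/6, - 23/9, - 30*sqrt( 14)/119,1/pi,sqrt (5), sqrt( 7 ), sqrt(7 ),sqrt( 10),sqrt( 10),12, 12.25, 19*sqrt( 6),  99 ]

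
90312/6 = 15052 = 15052.00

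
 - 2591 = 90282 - 92873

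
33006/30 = 1100 + 1/5 = 1100.20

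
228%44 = 8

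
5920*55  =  325600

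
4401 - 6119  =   - 1718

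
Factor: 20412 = 2^2*3^6*7^1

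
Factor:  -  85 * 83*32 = -225760=- 2^5*5^1*17^1*83^1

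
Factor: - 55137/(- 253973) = 3^1*19^( - 1 )*13367^(-1)*18379^1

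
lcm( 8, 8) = 8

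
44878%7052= 2566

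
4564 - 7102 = -2538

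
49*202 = 9898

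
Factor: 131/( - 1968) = - 2^( - 4 ) *3^( - 1)* 41^( - 1) * 131^1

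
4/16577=4/16577 =0.00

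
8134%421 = 135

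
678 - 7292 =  - 6614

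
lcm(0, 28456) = 0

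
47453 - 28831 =18622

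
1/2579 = 1/2579 = 0.00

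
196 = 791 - 595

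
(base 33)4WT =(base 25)8hg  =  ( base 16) 1541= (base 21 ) C72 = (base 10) 5441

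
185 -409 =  -224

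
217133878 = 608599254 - 391465376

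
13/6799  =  1/523 = 0.00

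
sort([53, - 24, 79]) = [-24, 53, 79]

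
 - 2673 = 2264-4937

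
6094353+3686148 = 9780501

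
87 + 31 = 118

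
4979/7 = 711 + 2/7 = 711.29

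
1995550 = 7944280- 5948730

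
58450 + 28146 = 86596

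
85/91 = 85/91 = 0.93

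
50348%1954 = 1498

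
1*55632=55632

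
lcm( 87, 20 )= 1740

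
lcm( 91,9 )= 819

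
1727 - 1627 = 100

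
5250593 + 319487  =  5570080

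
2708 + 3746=6454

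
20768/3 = 20768/3 =6922.67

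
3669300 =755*4860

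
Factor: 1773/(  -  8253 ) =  - 197/917 = - 7^( - 1)*131^ ( - 1)*197^1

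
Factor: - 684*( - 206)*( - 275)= - 2^3 * 3^2 * 5^2*11^1*19^1*103^1= -38748600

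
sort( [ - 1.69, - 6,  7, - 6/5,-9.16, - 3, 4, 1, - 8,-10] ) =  [-10, -9.16, - 8,  -  6 , - 3, - 1.69,  -  6/5,1, 4, 7 ] 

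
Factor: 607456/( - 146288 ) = -2^1*223^(-1) *463^1 = - 926/223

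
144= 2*72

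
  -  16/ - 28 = 4/7 = 0.57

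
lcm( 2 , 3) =6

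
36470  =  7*5210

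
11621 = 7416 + 4205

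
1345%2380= 1345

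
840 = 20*42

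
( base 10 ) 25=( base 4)121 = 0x19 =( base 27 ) P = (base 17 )18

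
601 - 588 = 13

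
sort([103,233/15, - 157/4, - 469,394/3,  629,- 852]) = [ - 852, - 469, - 157/4,233/15 , 103, 394/3, 629]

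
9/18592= 9/18592 = 0.00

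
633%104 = 9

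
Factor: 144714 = 2^1*3^1 * 89^1*271^1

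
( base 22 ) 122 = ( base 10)530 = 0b1000010010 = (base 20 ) 16a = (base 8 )1022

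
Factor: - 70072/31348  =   - 2^1 * 17^(- 1 ) * 19^1 =-38/17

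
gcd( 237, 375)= 3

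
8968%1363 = 790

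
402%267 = 135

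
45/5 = 9= 9.00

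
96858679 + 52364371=149223050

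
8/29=8/29 = 0.28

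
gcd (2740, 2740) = 2740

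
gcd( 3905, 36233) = 1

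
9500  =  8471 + 1029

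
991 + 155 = 1146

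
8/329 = 8/329 = 0.02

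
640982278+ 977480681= 1618462959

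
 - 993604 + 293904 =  - 699700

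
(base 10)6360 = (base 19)HBE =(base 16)18d8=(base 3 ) 22201120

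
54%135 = 54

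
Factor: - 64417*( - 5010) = 322729170 = 2^1*3^1*5^1*37^1*167^1 * 1741^1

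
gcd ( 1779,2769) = 3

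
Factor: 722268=2^2 *3^2*20063^1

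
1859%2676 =1859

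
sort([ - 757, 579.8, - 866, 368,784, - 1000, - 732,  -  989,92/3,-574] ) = [ - 1000,-989, - 866,  -  757,-732, - 574,92/3  ,  368,579.8,784 ] 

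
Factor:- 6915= -3^1 * 5^1*461^1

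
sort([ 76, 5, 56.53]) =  [ 5, 56.53, 76]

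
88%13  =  10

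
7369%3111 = 1147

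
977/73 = 977/73 = 13.38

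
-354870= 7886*( - 45) 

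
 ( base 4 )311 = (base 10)53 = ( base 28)1p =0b110101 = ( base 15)38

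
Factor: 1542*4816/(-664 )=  - 2^2*3^1*7^1 *43^1*83^ (-1) * 257^1 = - 928284/83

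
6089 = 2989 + 3100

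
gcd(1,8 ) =1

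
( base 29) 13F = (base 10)943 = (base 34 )rp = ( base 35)qx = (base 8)1657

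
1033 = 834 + 199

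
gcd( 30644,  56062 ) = 2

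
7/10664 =7/10664 = 0.00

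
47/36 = 47/36 = 1.31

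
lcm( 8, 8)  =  8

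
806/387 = 806/387 = 2.08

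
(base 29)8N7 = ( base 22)f6a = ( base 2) 1110011101010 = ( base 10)7402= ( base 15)22D7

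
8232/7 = 1176= 1176.00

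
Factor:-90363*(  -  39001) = 3^1* 7^1*13^1  *  43^1* 331^1* 907^1= 3524247363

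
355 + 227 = 582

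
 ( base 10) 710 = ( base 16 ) 2c6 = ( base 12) 4B2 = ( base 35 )ka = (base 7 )2033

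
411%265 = 146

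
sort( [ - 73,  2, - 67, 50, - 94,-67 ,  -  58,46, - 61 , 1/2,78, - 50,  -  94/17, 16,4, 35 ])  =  [  -  94, - 73,-67,  -  67 , -61 , - 58, - 50,-94/17,1/2, 2, 4,16,35, 46, 50,78]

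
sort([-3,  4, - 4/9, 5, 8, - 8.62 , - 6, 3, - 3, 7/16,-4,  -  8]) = [ - 8.62, - 8, - 6,-4, - 3, -3, - 4/9, 7/16,3, 4,5, 8]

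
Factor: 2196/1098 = 2= 2^1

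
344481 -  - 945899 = 1290380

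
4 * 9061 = 36244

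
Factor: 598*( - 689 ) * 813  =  -334973886  =  - 2^1*3^1*13^2*23^1*53^1*271^1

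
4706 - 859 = 3847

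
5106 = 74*69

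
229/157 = 229/157   =  1.46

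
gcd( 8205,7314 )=3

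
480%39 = 12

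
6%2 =0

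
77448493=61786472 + 15662021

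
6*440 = 2640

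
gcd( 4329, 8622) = 9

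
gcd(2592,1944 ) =648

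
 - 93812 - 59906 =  - 153718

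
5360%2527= 306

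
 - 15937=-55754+39817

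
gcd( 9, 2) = 1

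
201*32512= 6534912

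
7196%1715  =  336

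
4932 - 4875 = 57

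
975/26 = 75/2 = 37.50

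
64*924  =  59136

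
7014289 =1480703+5533586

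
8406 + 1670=10076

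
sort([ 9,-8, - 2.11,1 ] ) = [- 8,-2.11,1,9 ] 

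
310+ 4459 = 4769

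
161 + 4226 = 4387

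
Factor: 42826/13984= 49/16  =  2^(-4)*7^2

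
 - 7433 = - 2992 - 4441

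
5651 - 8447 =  - 2796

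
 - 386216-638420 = -1024636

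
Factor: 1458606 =2^1*3^1 *243101^1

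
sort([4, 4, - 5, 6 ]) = [-5, 4,4,6 ]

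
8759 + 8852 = 17611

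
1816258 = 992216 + 824042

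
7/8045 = 7/8045 = 0.00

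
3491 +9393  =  12884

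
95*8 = 760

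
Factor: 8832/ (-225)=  - 2^7*3^ (-1)*5^(  -  2 ) * 23^1 = -2944/75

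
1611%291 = 156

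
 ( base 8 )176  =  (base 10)126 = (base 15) 86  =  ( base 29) 4a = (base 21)60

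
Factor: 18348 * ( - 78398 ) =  - 1438446504= - 2^3*3^1*11^1 *139^1*39199^1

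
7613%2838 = 1937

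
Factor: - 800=  -  2^5*5^2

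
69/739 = 69/739 =0.09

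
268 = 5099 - 4831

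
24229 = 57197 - 32968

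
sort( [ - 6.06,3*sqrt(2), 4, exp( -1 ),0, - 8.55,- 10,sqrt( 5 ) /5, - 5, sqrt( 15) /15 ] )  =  [ - 10, - 8.55,-6.06, - 5,0, sqrt(15) /15, exp( - 1 ), sqrt( 5) /5, 4,3 *sqrt(2)] 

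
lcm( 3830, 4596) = 22980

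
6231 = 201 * 31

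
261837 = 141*1857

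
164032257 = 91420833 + 72611424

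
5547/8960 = 5547/8960 = 0.62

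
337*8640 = 2911680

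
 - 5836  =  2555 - 8391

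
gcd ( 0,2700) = 2700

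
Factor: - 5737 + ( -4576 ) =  - 10313^1 = -10313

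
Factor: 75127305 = 3^1*5^1 * 11^1*455317^1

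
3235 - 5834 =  - 2599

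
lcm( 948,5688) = 5688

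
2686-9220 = - 6534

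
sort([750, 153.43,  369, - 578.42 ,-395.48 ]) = [-578.42,  -  395.48, 153.43,369,  750]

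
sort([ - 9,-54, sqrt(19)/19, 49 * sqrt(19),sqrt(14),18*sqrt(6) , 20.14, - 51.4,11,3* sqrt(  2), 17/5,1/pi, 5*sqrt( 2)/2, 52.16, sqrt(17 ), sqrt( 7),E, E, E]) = [ - 54, - 51.4, - 9,sqrt(19 ) /19, 1/pi,sqrt( 7), E,E,E,  17/5, 5*sqrt( 2 ) /2, sqrt( 14 ), sqrt(17),3 * sqrt(2), 11 , 20.14,  18*sqrt(6), 52.16, 49*sqrt(19)]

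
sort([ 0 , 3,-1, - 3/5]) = [-1, - 3/5,0,3]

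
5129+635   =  5764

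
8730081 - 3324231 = 5405850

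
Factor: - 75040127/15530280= - 2^(- 3)*3^ ( - 1 )*5^( - 1)*41^1*337^1*5431^1*129419^( - 1 )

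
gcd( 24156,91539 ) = 9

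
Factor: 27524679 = 3^1*7^1*13^1* 100823^1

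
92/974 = 46/487  =  0.09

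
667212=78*8554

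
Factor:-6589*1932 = -12729948 = -2^2*3^1*7^1*11^1* 23^1 * 599^1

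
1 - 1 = 0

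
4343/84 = 51 + 59/84 = 51.70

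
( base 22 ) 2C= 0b111000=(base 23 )2a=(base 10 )56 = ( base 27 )22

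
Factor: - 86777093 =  -13^1*6675161^1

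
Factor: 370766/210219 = 2^1  *  3^( -1)* 11^1*19^1*79^( - 1) = 418/237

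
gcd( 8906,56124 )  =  2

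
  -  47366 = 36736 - 84102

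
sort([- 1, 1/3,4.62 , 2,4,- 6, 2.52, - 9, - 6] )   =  [ - 9, - 6, - 6,-1,1/3,2,2.52 , 4,4.62]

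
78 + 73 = 151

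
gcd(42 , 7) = 7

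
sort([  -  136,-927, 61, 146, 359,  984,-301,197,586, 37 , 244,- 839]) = [ -927, - 839,-301,- 136, 37,61  ,  146, 197,244,359,586,984]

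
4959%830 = 809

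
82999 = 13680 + 69319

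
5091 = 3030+2061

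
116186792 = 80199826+35986966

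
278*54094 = 15038132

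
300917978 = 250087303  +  50830675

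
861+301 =1162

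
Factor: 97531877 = 1831^1*53267^1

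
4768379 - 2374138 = 2394241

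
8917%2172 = 229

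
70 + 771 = 841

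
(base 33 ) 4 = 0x4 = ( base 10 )4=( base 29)4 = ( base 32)4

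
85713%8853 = 6036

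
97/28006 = 97/28006 =0.00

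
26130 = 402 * 65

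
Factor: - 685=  - 5^1*137^1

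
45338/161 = 45338/161 = 281.60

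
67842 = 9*7538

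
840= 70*12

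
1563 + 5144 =6707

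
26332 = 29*908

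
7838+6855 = 14693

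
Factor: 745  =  5^1 * 149^1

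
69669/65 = 69669/65 = 1071.83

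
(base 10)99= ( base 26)3l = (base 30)39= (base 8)143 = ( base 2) 1100011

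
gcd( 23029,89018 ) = 1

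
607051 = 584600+22451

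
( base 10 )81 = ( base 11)74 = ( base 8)121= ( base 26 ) 33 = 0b1010001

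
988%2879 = 988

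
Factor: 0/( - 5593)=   0^1 = 0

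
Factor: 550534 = 2^1*71^1*3877^1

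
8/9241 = 8/9241 = 0.00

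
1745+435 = 2180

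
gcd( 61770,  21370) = 10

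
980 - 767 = 213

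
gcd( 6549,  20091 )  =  111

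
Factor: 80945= 5^1 *16189^1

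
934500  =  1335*700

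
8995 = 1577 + 7418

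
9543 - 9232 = 311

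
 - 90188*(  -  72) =6493536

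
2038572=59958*34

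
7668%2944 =1780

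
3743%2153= 1590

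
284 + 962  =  1246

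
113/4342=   113/4342 = 0.03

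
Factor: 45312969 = 3^1*13^1* 1161871^1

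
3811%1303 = 1205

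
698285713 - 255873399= 442412314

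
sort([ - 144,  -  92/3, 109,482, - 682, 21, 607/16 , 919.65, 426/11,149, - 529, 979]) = [ - 682, - 529,-144, - 92/3 , 21,607/16 , 426/11,109,149, 482,  919.65,979 ] 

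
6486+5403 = 11889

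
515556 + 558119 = 1073675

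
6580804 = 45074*146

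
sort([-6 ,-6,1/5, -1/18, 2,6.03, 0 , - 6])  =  [ - 6,-6,  -  6,-1/18 , 0 , 1/5, 2,6.03] 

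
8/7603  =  8/7603=0.00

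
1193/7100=1193/7100= 0.17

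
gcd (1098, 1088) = 2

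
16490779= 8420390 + 8070389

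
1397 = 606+791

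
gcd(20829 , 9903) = 3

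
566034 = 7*80862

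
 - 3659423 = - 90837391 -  - 87177968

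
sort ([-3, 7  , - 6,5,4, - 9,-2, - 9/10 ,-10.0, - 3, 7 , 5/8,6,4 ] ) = [ - 10.0 , - 9,-6, - 3,  -  3, - 2, - 9/10,5/8, 4, 4,5, 6,7,7]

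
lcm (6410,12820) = 12820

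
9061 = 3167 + 5894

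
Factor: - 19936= -2^5 * 7^1 * 89^1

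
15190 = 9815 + 5375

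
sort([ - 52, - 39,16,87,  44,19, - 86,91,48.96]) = [ - 86, - 52, - 39,16,19,44,48.96,87,91]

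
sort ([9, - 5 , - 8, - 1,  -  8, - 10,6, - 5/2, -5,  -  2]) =[ - 10 , -8, - 8, - 5,-5, - 5/2,-2, - 1,6, 9]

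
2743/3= 2743/3 = 914.33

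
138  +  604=742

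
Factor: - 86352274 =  - 2^1*43176137^1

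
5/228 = 5/228 = 0.02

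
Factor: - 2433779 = - 31^1 * 78509^1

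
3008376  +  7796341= 10804717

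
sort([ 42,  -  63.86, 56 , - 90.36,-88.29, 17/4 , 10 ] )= [ - 90.36,-88.29, - 63.86, 17/4,10, 42, 56 ] 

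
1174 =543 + 631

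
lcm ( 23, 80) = 1840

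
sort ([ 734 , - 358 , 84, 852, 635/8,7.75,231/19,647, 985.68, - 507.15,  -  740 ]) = [ - 740,  -  507.15,-358, 7.75,231/19,635/8,  84, 647, 734,  852, 985.68]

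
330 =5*66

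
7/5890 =7/5890  =  0.00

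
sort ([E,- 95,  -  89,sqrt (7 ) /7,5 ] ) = [ - 95, - 89,sqrt(7)/7, E,5]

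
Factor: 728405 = 5^1* 145681^1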